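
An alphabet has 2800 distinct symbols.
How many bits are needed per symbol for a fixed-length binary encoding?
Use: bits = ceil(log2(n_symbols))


log2(2800) = 11.4512
Bracket: 2^11 = 2048 < 2800 <= 2^12 = 4096
So ceil(log2(2800)) = 12

bits = ceil(log2(2800)) = ceil(11.4512) = 12 bits


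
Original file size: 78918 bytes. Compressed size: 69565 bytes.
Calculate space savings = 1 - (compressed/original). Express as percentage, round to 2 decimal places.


ratio = compressed/original = 69565/78918 = 0.881485
savings = 1 - ratio = 1 - 0.881485 = 0.118515
as a percentage: 0.118515 * 100 = 11.85%

Space savings = 1 - 69565/78918 = 11.85%


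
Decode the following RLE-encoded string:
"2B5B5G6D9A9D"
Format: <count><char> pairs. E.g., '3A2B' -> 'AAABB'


Expanding each <count><char> pair:
  2B -> 'BB'
  5B -> 'BBBBB'
  5G -> 'GGGGG'
  6D -> 'DDDDDD'
  9A -> 'AAAAAAAAA'
  9D -> 'DDDDDDDDD'

Decoded = BBBBBBBGGGGGDDDDDDAAAAAAAAADDDDDDDDD


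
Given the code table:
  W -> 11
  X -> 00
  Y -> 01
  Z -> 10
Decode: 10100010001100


Decoding:
10 -> Z
10 -> Z
00 -> X
10 -> Z
00 -> X
11 -> W
00 -> X


Result: ZZXZXWX


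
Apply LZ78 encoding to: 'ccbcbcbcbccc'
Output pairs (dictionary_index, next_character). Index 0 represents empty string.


LZ78 encoding steps:
Dictionary: {0: ''}
Step 1: w='' (idx 0), next='c' -> output (0, 'c'), add 'c' as idx 1
Step 2: w='c' (idx 1), next='b' -> output (1, 'b'), add 'cb' as idx 2
Step 3: w='cb' (idx 2), next='c' -> output (2, 'c'), add 'cbc' as idx 3
Step 4: w='' (idx 0), next='b' -> output (0, 'b'), add 'b' as idx 4
Step 5: w='cbc' (idx 3), next='c' -> output (3, 'c'), add 'cbcc' as idx 5
Step 6: w='c' (idx 1), end of input -> output (1, '')


Encoded: [(0, 'c'), (1, 'b'), (2, 'c'), (0, 'b'), (3, 'c'), (1, '')]


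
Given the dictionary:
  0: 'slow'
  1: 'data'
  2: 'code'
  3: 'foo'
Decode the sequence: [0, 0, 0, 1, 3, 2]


Look up each index in the dictionary:
  0 -> 'slow'
  0 -> 'slow'
  0 -> 'slow'
  1 -> 'data'
  3 -> 'foo'
  2 -> 'code'

Decoded: "slow slow slow data foo code"


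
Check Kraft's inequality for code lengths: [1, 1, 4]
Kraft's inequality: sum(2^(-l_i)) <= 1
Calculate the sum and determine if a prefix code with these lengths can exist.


Sum = 2^(-1) + 2^(-1) + 2^(-4)
    = 0.5 + 0.5 + 0.0625
    = 17/16 = 1.0625
Since 1.0625 > 1, Kraft's inequality is NOT satisfied.
A prefix code with these lengths CANNOT exist.

Kraft sum = 1.0625. Not satisfied.


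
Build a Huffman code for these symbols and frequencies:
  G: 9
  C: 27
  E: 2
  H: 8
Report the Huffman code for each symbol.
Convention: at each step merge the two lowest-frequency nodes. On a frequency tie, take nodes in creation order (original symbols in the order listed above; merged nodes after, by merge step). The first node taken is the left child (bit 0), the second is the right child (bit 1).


Huffman tree construction:
Step 1: Merge E(2) + H(8) = 10
Step 2: Merge G(9) + (E+H)(10) = 19
Step 3: Merge (G+(E+H))(19) + C(27) = 46
Read each symbol's code off the tree from the root (left child = 0, right child = 1).

Codes:
  G: 00 (length 2)
  C: 1 (length 1)
  E: 010 (length 3)
  H: 011 (length 3)
Average code length: 75/46 = 1.6304 bits/symbol


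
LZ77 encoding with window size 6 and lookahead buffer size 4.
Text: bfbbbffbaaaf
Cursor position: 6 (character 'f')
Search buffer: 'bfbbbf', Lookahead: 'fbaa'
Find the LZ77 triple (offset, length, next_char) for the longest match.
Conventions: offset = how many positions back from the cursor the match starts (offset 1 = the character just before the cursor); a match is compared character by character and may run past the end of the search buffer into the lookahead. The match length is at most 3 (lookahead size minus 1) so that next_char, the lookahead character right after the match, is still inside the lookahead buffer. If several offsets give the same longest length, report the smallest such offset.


Try each offset into the search buffer:
  offset=1 (pos 5, char 'f'): match length 1
  offset=2 (pos 4, char 'b'): match length 0
  offset=3 (pos 3, char 'b'): match length 0
  offset=4 (pos 2, char 'b'): match length 0
  offset=5 (pos 1, char 'f'): match length 2
  offset=6 (pos 0, char 'b'): match length 0
Longest match has length 2 at offset 5.
next_char = character at position 6 + 2 = 8 -> 'a'

Best match: offset=5, length=2 (matching 'fb' starting at position 1)
LZ77 triple: (5, 2, 'a')


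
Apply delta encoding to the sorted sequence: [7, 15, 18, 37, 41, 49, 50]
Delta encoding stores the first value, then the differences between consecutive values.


First value: 7
Deltas:
  15 - 7 = 8
  18 - 15 = 3
  37 - 18 = 19
  41 - 37 = 4
  49 - 41 = 8
  50 - 49 = 1


Delta encoded: [7, 8, 3, 19, 4, 8, 1]


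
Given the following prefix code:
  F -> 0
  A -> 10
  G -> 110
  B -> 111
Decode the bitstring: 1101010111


Decoding step by step:
Bits 110 -> G
Bits 10 -> A
Bits 10 -> A
Bits 111 -> B


Decoded message: GAAB


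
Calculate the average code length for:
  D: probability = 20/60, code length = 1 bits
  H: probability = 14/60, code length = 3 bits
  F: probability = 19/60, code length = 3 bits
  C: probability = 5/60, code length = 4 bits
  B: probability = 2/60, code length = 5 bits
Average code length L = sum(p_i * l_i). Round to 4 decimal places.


Weighted contributions p_i * l_i:
  D: (20/60) * 1 = 20/60
  H: (14/60) * 3 = 42/60
  F: (19/60) * 3 = 57/60
  C: (5/60) * 4 = 20/60
  B: (2/60) * 5 = 10/60
Sum = (20 + 42 + 57 + 20 + 10)/60 = 149/60

L = 149/60 = 2.4833 bits/symbol


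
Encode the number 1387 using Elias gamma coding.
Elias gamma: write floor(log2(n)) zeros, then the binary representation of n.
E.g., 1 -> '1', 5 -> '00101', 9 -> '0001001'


num_bits = floor(log2(1387)) + 1 = 11
leading_zeros = num_bits - 1 = 10
binary(1387) = 10101101011

Elias gamma(1387) = '0000000000' + '10101101011' = 000000000010101101011 (21 bits)


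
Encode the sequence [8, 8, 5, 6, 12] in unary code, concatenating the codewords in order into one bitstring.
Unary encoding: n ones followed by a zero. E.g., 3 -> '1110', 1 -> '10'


Encode each number as n ones followed by a terminating 0:
  8 -> 111111110 (9 bits)
  8 -> 111111110 (9 bits)
  5 -> 111110 (6 bits)
  6 -> 1111110 (7 bits)
  12 -> 1111111111110 (13 bits)
Total length = 9 + 9 + 6 + 7 + 13 = 44 bits.

Unary([8, 8, 5, 6, 12]) = 11111111011111111011111011111101111111111110 (44 bits)


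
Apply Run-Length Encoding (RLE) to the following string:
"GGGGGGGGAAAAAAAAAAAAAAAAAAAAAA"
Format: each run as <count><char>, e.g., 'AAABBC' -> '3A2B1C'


Scanning runs left to right:
  i=0: run of 'G' x 8 -> '8G'
  i=8: run of 'A' x 22 -> '22A'

RLE = 8G22A


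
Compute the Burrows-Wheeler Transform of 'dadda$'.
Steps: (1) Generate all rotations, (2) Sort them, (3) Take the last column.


Rotations (sorted):
  0: $dadda -> last char: a
  1: a$dadd -> last char: d
  2: adda$d -> last char: d
  3: da$dad -> last char: d
  4: dadda$ -> last char: $
  5: dda$da -> last char: a


BWT = addd$a


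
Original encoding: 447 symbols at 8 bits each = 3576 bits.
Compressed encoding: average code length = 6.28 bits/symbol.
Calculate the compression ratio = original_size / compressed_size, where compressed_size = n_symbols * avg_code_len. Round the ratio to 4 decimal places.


original_size = n_symbols * orig_bits = 447 * 8 = 3576 bits
compressed_size = n_symbols * avg_code_len = 447 * 6.28 = 2807.16 bits
ratio = original_size / compressed_size = 3576 / 2807.16 = 1.2739

Compression ratio = 1.2739


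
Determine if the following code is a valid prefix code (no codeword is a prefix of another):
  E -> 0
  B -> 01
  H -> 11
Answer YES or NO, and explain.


Checking each pair (does one codeword prefix another?):
  E='0' vs B='01': prefix -- VIOLATION

NO -- this is NOT a valid prefix code. E (0) is a prefix of B (01).


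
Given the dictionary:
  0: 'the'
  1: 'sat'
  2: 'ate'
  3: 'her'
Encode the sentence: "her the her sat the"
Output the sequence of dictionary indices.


Look up each word in the dictionary:
  'her' -> 3
  'the' -> 0
  'her' -> 3
  'sat' -> 1
  'the' -> 0

Encoded: [3, 0, 3, 1, 0]


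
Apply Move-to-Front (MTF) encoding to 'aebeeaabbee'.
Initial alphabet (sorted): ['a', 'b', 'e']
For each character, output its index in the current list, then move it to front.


MTF encoding:
'a': index 0 in ['a', 'b', 'e'] -> ['a', 'b', 'e']
'e': index 2 in ['a', 'b', 'e'] -> ['e', 'a', 'b']
'b': index 2 in ['e', 'a', 'b'] -> ['b', 'e', 'a']
'e': index 1 in ['b', 'e', 'a'] -> ['e', 'b', 'a']
'e': index 0 in ['e', 'b', 'a'] -> ['e', 'b', 'a']
'a': index 2 in ['e', 'b', 'a'] -> ['a', 'e', 'b']
'a': index 0 in ['a', 'e', 'b'] -> ['a', 'e', 'b']
'b': index 2 in ['a', 'e', 'b'] -> ['b', 'a', 'e']
'b': index 0 in ['b', 'a', 'e'] -> ['b', 'a', 'e']
'e': index 2 in ['b', 'a', 'e'] -> ['e', 'b', 'a']
'e': index 0 in ['e', 'b', 'a'] -> ['e', 'b', 'a']


Output: [0, 2, 2, 1, 0, 2, 0, 2, 0, 2, 0]


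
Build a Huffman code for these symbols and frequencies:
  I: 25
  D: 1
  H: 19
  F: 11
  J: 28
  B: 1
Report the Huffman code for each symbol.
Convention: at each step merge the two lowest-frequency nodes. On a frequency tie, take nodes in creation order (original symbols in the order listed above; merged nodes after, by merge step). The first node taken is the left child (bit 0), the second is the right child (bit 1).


Huffman tree construction:
Step 1: Merge D(1) + B(1) = 2
Step 2: Merge (D+B)(2) + F(11) = 13
Step 3: Merge ((D+B)+F)(13) + H(19) = 32
Step 4: Merge I(25) + J(28) = 53
Step 5: Merge (((D+B)+F)+H)(32) + (I+J)(53) = 85
Read each symbol's code off the tree from the root (left child = 0, right child = 1).

Codes:
  I: 10 (length 2)
  D: 0000 (length 4)
  H: 01 (length 2)
  F: 001 (length 3)
  J: 11 (length 2)
  B: 0001 (length 4)
Average code length: 185/85 = 2.1765 bits/symbol


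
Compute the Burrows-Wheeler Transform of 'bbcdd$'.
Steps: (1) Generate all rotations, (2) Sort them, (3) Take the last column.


Rotations (sorted):
  0: $bbcdd -> last char: d
  1: bbcdd$ -> last char: $
  2: bcdd$b -> last char: b
  3: cdd$bb -> last char: b
  4: d$bbcd -> last char: d
  5: dd$bbc -> last char: c


BWT = d$bbdc


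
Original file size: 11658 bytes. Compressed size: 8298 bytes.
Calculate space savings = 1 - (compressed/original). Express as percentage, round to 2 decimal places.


ratio = compressed/original = 8298/11658 = 0.711786
savings = 1 - ratio = 1 - 0.711786 = 0.288214
as a percentage: 0.288214 * 100 = 28.82%

Space savings = 1 - 8298/11658 = 28.82%


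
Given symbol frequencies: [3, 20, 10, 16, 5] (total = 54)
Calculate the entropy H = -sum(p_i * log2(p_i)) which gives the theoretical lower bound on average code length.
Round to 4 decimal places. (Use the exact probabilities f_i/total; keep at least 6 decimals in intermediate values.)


Per-symbol terms -p_i * log2(p_i) with p_i = f_i/54:
  p = 3/54 = 0.055556: log2(p) = -4.169925, -p*log2(p) = 0.231663
  p = 20/54 = 0.370370: log2(p) = -1.432959, -p*log2(p) = 0.530726
  p = 10/54 = 0.185185: log2(p) = -2.432959, -p*log2(p) = 0.450548
  p = 16/54 = 0.296296: log2(p) = -1.754888, -p*log2(p) = 0.519967
  p = 5/54 = 0.092593: log2(p) = -3.432959, -p*log2(p) = 0.317867
H = 0.231663 + 0.530726 + 0.450548 + 0.519967 + 0.317867 = 2.050771

H = 2.0508 bits/symbol


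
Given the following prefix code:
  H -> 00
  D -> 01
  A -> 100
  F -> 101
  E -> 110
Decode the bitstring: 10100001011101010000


Decoding step by step:
Bits 101 -> F
Bits 00 -> H
Bits 00 -> H
Bits 101 -> F
Bits 110 -> E
Bits 101 -> F
Bits 00 -> H
Bits 00 -> H


Decoded message: FHHFEFHH


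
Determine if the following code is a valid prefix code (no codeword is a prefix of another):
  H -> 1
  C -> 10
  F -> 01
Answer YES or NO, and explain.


Checking each pair (does one codeword prefix another?):
  H='1' vs C='10': prefix -- VIOLATION

NO -- this is NOT a valid prefix code. H (1) is a prefix of C (10).


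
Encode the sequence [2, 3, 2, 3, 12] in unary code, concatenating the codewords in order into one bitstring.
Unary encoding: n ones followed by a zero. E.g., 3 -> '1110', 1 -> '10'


Encode each number as n ones followed by a terminating 0:
  2 -> 110 (3 bits)
  3 -> 1110 (4 bits)
  2 -> 110 (3 bits)
  3 -> 1110 (4 bits)
  12 -> 1111111111110 (13 bits)
Total length = 3 + 4 + 3 + 4 + 13 = 27 bits.

Unary([2, 3, 2, 3, 12]) = 110111011011101111111111110 (27 bits)


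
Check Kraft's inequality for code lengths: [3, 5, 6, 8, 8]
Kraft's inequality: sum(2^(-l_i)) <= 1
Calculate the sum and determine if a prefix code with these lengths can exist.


Sum = 2^(-3) + 2^(-5) + 2^(-6) + 2^(-8) + 2^(-8)
    = 0.125 + 0.03125 + 0.015625 + 0.00390625 + 0.00390625
    = 46/256 = 0.1796875
Since 0.1796875 <= 1, Kraft's inequality IS satisfied.
A prefix code with these lengths CAN exist.

Kraft sum = 0.1796875. Satisfied.


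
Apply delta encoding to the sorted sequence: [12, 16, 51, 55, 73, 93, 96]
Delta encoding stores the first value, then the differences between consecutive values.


First value: 12
Deltas:
  16 - 12 = 4
  51 - 16 = 35
  55 - 51 = 4
  73 - 55 = 18
  93 - 73 = 20
  96 - 93 = 3


Delta encoded: [12, 4, 35, 4, 18, 20, 3]


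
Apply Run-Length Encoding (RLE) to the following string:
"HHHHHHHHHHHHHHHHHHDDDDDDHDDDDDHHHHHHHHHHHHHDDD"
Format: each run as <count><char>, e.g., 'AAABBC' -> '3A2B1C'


Scanning runs left to right:
  i=0: run of 'H' x 18 -> '18H'
  i=18: run of 'D' x 6 -> '6D'
  i=24: run of 'H' x 1 -> '1H'
  i=25: run of 'D' x 5 -> '5D'
  i=30: run of 'H' x 13 -> '13H'
  i=43: run of 'D' x 3 -> '3D'

RLE = 18H6D1H5D13H3D


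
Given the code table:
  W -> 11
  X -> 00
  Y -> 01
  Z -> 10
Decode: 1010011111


Decoding:
10 -> Z
10 -> Z
01 -> Y
11 -> W
11 -> W


Result: ZZYWW


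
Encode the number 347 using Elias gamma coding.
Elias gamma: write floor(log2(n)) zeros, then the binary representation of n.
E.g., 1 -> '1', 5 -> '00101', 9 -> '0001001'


num_bits = floor(log2(347)) + 1 = 9
leading_zeros = num_bits - 1 = 8
binary(347) = 101011011

Elias gamma(347) = '00000000' + '101011011' = 00000000101011011 (17 bits)


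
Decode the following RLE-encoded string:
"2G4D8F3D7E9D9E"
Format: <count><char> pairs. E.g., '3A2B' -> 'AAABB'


Expanding each <count><char> pair:
  2G -> 'GG'
  4D -> 'DDDD'
  8F -> 'FFFFFFFF'
  3D -> 'DDD'
  7E -> 'EEEEEEE'
  9D -> 'DDDDDDDDD'
  9E -> 'EEEEEEEEE'

Decoded = GGDDDDFFFFFFFFDDDEEEEEEEDDDDDDDDDEEEEEEEEE


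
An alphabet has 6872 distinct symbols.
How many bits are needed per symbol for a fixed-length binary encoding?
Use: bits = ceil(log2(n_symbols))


log2(6872) = 12.7465
Bracket: 2^12 = 4096 < 6872 <= 2^13 = 8192
So ceil(log2(6872)) = 13

bits = ceil(log2(6872)) = ceil(12.7465) = 13 bits


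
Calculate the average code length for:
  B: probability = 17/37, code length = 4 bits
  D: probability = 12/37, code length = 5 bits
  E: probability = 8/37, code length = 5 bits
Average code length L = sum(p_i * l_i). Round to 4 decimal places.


Weighted contributions p_i * l_i:
  B: (17/37) * 4 = 68/37
  D: (12/37) * 5 = 60/37
  E: (8/37) * 5 = 40/37
Sum = (68 + 60 + 40)/37 = 168/37

L = 168/37 = 4.5405 bits/symbol


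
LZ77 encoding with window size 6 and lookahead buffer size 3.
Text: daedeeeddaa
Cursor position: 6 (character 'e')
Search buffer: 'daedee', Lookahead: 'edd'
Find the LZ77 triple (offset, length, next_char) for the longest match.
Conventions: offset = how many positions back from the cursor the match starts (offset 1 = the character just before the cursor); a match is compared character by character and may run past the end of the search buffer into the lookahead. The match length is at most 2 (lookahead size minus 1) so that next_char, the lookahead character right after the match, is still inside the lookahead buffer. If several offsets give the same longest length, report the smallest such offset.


Try each offset into the search buffer:
  offset=1 (pos 5, char 'e'): match length 1
  offset=2 (pos 4, char 'e'): match length 1
  offset=3 (pos 3, char 'd'): match length 0
  offset=4 (pos 2, char 'e'): match length 2
  offset=5 (pos 1, char 'a'): match length 0
  offset=6 (pos 0, char 'd'): match length 0
Longest match has length 2 at offset 4.
next_char = character at position 6 + 2 = 8 -> 'd'

Best match: offset=4, length=2 (matching 'ed' starting at position 2)
LZ77 triple: (4, 2, 'd')


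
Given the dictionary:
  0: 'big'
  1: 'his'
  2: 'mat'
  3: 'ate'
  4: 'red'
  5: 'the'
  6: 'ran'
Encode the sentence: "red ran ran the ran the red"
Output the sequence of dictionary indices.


Look up each word in the dictionary:
  'red' -> 4
  'ran' -> 6
  'ran' -> 6
  'the' -> 5
  'ran' -> 6
  'the' -> 5
  'red' -> 4

Encoded: [4, 6, 6, 5, 6, 5, 4]


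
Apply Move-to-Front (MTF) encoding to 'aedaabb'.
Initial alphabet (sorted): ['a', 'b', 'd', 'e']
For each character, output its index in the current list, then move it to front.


MTF encoding:
'a': index 0 in ['a', 'b', 'd', 'e'] -> ['a', 'b', 'd', 'e']
'e': index 3 in ['a', 'b', 'd', 'e'] -> ['e', 'a', 'b', 'd']
'd': index 3 in ['e', 'a', 'b', 'd'] -> ['d', 'e', 'a', 'b']
'a': index 2 in ['d', 'e', 'a', 'b'] -> ['a', 'd', 'e', 'b']
'a': index 0 in ['a', 'd', 'e', 'b'] -> ['a', 'd', 'e', 'b']
'b': index 3 in ['a', 'd', 'e', 'b'] -> ['b', 'a', 'd', 'e']
'b': index 0 in ['b', 'a', 'd', 'e'] -> ['b', 'a', 'd', 'e']


Output: [0, 3, 3, 2, 0, 3, 0]


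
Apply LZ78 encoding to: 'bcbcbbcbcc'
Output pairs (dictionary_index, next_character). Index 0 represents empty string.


LZ78 encoding steps:
Dictionary: {0: ''}
Step 1: w='' (idx 0), next='b' -> output (0, 'b'), add 'b' as idx 1
Step 2: w='' (idx 0), next='c' -> output (0, 'c'), add 'c' as idx 2
Step 3: w='b' (idx 1), next='c' -> output (1, 'c'), add 'bc' as idx 3
Step 4: w='b' (idx 1), next='b' -> output (1, 'b'), add 'bb' as idx 4
Step 5: w='c' (idx 2), next='b' -> output (2, 'b'), add 'cb' as idx 5
Step 6: w='c' (idx 2), next='c' -> output (2, 'c'), add 'cc' as idx 6


Encoded: [(0, 'b'), (0, 'c'), (1, 'c'), (1, 'b'), (2, 'b'), (2, 'c')]


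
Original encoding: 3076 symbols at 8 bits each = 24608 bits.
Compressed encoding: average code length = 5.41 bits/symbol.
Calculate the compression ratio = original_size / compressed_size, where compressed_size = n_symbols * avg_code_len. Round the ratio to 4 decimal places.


original_size = n_symbols * orig_bits = 3076 * 8 = 24608 bits
compressed_size = n_symbols * avg_code_len = 3076 * 5.41 = 16641.16 bits
ratio = original_size / compressed_size = 24608 / 16641.16 = 1.4787

Compression ratio = 1.4787


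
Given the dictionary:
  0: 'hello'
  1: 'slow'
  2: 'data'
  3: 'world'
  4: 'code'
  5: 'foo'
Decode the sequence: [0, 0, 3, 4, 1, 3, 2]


Look up each index in the dictionary:
  0 -> 'hello'
  0 -> 'hello'
  3 -> 'world'
  4 -> 'code'
  1 -> 'slow'
  3 -> 'world'
  2 -> 'data'

Decoded: "hello hello world code slow world data"


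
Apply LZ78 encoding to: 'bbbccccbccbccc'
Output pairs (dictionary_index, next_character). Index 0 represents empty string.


LZ78 encoding steps:
Dictionary: {0: ''}
Step 1: w='' (idx 0), next='b' -> output (0, 'b'), add 'b' as idx 1
Step 2: w='b' (idx 1), next='b' -> output (1, 'b'), add 'bb' as idx 2
Step 3: w='' (idx 0), next='c' -> output (0, 'c'), add 'c' as idx 3
Step 4: w='c' (idx 3), next='c' -> output (3, 'c'), add 'cc' as idx 4
Step 5: w='c' (idx 3), next='b' -> output (3, 'b'), add 'cb' as idx 5
Step 6: w='cc' (idx 4), next='b' -> output (4, 'b'), add 'ccb' as idx 6
Step 7: w='cc' (idx 4), next='c' -> output (4, 'c'), add 'ccc' as idx 7


Encoded: [(0, 'b'), (1, 'b'), (0, 'c'), (3, 'c'), (3, 'b'), (4, 'b'), (4, 'c')]


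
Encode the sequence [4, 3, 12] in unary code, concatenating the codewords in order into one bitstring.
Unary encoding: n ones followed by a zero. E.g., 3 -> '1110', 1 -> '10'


Encode each number as n ones followed by a terminating 0:
  4 -> 11110 (5 bits)
  3 -> 1110 (4 bits)
  12 -> 1111111111110 (13 bits)
Total length = 5 + 4 + 13 = 22 bits.

Unary([4, 3, 12]) = 1111011101111111111110 (22 bits)


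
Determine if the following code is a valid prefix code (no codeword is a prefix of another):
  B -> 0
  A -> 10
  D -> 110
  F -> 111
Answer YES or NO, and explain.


Checking each pair (does one codeword prefix another?):
  B='0' vs A='10': no prefix
  B='0' vs D='110': no prefix
  B='0' vs F='111': no prefix
  A='10' vs B='0': no prefix
  A='10' vs D='110': no prefix
  A='10' vs F='111': no prefix
  D='110' vs B='0': no prefix
  D='110' vs A='10': no prefix
  D='110' vs F='111': no prefix
  F='111' vs B='0': no prefix
  F='111' vs A='10': no prefix
  F='111' vs D='110': no prefix
No violation found over all pairs.

YES -- this is a valid prefix code. No codeword is a prefix of any other codeword.


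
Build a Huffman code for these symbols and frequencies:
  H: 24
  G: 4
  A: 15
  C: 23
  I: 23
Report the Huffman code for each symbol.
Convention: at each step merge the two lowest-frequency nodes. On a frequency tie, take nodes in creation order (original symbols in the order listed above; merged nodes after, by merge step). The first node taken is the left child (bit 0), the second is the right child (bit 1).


Huffman tree construction:
Step 1: Merge G(4) + A(15) = 19
Step 2: Merge (G+A)(19) + C(23) = 42
Step 3: Merge I(23) + H(24) = 47
Step 4: Merge ((G+A)+C)(42) + (I+H)(47) = 89
Read each symbol's code off the tree from the root (left child = 0, right child = 1).

Codes:
  H: 11 (length 2)
  G: 000 (length 3)
  A: 001 (length 3)
  C: 01 (length 2)
  I: 10 (length 2)
Average code length: 197/89 = 2.2135 bits/symbol


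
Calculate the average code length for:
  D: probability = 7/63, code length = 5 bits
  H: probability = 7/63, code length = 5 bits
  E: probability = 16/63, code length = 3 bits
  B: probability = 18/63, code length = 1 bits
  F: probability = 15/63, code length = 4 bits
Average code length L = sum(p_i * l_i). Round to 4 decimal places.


Weighted contributions p_i * l_i:
  D: (7/63) * 5 = 35/63
  H: (7/63) * 5 = 35/63
  E: (16/63) * 3 = 48/63
  B: (18/63) * 1 = 18/63
  F: (15/63) * 4 = 60/63
Sum = (35 + 35 + 48 + 18 + 60)/63 = 196/63

L = 196/63 = 3.1111 bits/symbol


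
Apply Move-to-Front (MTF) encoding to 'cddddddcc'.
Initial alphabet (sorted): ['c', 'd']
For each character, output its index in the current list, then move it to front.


MTF encoding:
'c': index 0 in ['c', 'd'] -> ['c', 'd']
'd': index 1 in ['c', 'd'] -> ['d', 'c']
'd': index 0 in ['d', 'c'] -> ['d', 'c']
'd': index 0 in ['d', 'c'] -> ['d', 'c']
'd': index 0 in ['d', 'c'] -> ['d', 'c']
'd': index 0 in ['d', 'c'] -> ['d', 'c']
'd': index 0 in ['d', 'c'] -> ['d', 'c']
'c': index 1 in ['d', 'c'] -> ['c', 'd']
'c': index 0 in ['c', 'd'] -> ['c', 'd']


Output: [0, 1, 0, 0, 0, 0, 0, 1, 0]


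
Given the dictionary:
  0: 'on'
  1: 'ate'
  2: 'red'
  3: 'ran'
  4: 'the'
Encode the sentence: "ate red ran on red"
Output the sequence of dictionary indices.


Look up each word in the dictionary:
  'ate' -> 1
  'red' -> 2
  'ran' -> 3
  'on' -> 0
  'red' -> 2

Encoded: [1, 2, 3, 0, 2]


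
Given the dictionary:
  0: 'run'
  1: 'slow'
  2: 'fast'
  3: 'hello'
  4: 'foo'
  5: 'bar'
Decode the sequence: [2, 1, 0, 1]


Look up each index in the dictionary:
  2 -> 'fast'
  1 -> 'slow'
  0 -> 'run'
  1 -> 'slow'

Decoded: "fast slow run slow"


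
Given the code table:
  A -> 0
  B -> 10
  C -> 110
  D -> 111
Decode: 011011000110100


Decoding:
0 -> A
110 -> C
110 -> C
0 -> A
0 -> A
110 -> C
10 -> B
0 -> A


Result: ACCAACBA


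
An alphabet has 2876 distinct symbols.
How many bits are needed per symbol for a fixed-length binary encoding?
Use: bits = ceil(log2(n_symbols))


log2(2876) = 11.4898
Bracket: 2^11 = 2048 < 2876 <= 2^12 = 4096
So ceil(log2(2876)) = 12

bits = ceil(log2(2876)) = ceil(11.4898) = 12 bits


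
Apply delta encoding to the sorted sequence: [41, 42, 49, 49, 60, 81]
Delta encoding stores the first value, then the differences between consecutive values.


First value: 41
Deltas:
  42 - 41 = 1
  49 - 42 = 7
  49 - 49 = 0
  60 - 49 = 11
  81 - 60 = 21


Delta encoded: [41, 1, 7, 0, 11, 21]


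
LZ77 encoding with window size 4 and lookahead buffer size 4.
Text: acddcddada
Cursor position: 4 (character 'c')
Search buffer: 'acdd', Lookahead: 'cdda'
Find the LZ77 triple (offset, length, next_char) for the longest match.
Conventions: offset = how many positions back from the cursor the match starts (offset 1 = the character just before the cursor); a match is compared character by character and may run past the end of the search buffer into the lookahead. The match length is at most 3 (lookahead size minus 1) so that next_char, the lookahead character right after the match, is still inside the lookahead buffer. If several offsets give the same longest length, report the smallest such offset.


Try each offset into the search buffer:
  offset=1 (pos 3, char 'd'): match length 0
  offset=2 (pos 2, char 'd'): match length 0
  offset=3 (pos 1, char 'c'): match length 3
  offset=4 (pos 0, char 'a'): match length 0
Longest match has length 3 at offset 3.
next_char = character at position 4 + 3 = 7 -> 'a'

Best match: offset=3, length=3 (matching 'cdd' starting at position 1)
LZ77 triple: (3, 3, 'a')


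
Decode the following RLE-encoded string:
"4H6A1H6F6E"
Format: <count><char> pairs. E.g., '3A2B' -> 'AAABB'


Expanding each <count><char> pair:
  4H -> 'HHHH'
  6A -> 'AAAAAA'
  1H -> 'H'
  6F -> 'FFFFFF'
  6E -> 'EEEEEE'

Decoded = HHHHAAAAAAHFFFFFFEEEEEE


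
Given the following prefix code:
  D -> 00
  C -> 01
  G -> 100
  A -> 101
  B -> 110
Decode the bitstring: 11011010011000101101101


Decoding step by step:
Bits 110 -> B
Bits 110 -> B
Bits 100 -> G
Bits 110 -> B
Bits 00 -> D
Bits 101 -> A
Bits 101 -> A
Bits 101 -> A


Decoded message: BBGBDAAA


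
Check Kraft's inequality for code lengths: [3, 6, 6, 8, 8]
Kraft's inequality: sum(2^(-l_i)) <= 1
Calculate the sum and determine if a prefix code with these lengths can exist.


Sum = 2^(-3) + 2^(-6) + 2^(-6) + 2^(-8) + 2^(-8)
    = 0.125 + 0.015625 + 0.015625 + 0.00390625 + 0.00390625
    = 42/256 = 0.1640625
Since 0.1640625 <= 1, Kraft's inequality IS satisfied.
A prefix code with these lengths CAN exist.

Kraft sum = 0.1640625. Satisfied.


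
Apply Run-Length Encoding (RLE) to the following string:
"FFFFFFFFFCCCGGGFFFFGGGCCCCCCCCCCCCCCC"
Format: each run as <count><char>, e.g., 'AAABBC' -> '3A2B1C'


Scanning runs left to right:
  i=0: run of 'F' x 9 -> '9F'
  i=9: run of 'C' x 3 -> '3C'
  i=12: run of 'G' x 3 -> '3G'
  i=15: run of 'F' x 4 -> '4F'
  i=19: run of 'G' x 3 -> '3G'
  i=22: run of 'C' x 15 -> '15C'

RLE = 9F3C3G4F3G15C


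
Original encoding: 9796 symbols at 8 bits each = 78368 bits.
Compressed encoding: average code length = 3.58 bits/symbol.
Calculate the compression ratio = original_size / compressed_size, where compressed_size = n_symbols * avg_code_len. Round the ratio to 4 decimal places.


original_size = n_symbols * orig_bits = 9796 * 8 = 78368 bits
compressed_size = n_symbols * avg_code_len = 9796 * 3.58 = 35069.68 bits
ratio = original_size / compressed_size = 78368 / 35069.68 = 2.2346

Compression ratio = 2.2346


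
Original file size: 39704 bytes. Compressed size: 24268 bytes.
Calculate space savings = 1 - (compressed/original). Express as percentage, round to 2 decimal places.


ratio = compressed/original = 24268/39704 = 0.611223
savings = 1 - ratio = 1 - 0.611223 = 0.388777
as a percentage: 0.388777 * 100 = 38.88%

Space savings = 1 - 24268/39704 = 38.88%


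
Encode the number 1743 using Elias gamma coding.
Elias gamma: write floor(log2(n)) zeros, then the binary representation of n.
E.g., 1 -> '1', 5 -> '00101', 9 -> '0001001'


num_bits = floor(log2(1743)) + 1 = 11
leading_zeros = num_bits - 1 = 10
binary(1743) = 11011001111

Elias gamma(1743) = '0000000000' + '11011001111' = 000000000011011001111 (21 bits)


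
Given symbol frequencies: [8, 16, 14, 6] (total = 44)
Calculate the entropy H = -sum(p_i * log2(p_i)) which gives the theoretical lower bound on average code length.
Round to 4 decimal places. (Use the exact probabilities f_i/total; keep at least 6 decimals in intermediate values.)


Per-symbol terms -p_i * log2(p_i) with p_i = f_i/44:
  p = 8/44 = 0.181818: log2(p) = -2.459432, -p*log2(p) = 0.447169
  p = 16/44 = 0.363636: log2(p) = -1.459432, -p*log2(p) = 0.530702
  p = 14/44 = 0.318182: log2(p) = -1.652077, -p*log2(p) = 0.525661
  p = 6/44 = 0.136364: log2(p) = -2.874469, -p*log2(p) = 0.391973
H = 0.447169 + 0.530702 + 0.525661 + 0.391973 = 1.895505

H = 1.8955 bits/symbol


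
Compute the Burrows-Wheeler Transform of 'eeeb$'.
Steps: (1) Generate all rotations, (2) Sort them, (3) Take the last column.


Rotations (sorted):
  0: $eeeb -> last char: b
  1: b$eee -> last char: e
  2: eb$ee -> last char: e
  3: eeb$e -> last char: e
  4: eeeb$ -> last char: $


BWT = beee$


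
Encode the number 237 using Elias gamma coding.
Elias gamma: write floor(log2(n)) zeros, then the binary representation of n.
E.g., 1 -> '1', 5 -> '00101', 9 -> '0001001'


num_bits = floor(log2(237)) + 1 = 8
leading_zeros = num_bits - 1 = 7
binary(237) = 11101101

Elias gamma(237) = '0000000' + '11101101' = 000000011101101 (15 bits)


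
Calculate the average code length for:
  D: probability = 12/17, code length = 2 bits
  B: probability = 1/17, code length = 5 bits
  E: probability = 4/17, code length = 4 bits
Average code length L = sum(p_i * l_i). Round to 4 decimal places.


Weighted contributions p_i * l_i:
  D: (12/17) * 2 = 24/17
  B: (1/17) * 5 = 5/17
  E: (4/17) * 4 = 16/17
Sum = (24 + 5 + 16)/17 = 45/17

L = 45/17 = 2.6471 bits/symbol


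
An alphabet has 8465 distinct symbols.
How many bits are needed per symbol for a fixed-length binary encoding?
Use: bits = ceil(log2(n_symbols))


log2(8465) = 13.0473
Bracket: 2^13 = 8192 < 8465 <= 2^14 = 16384
So ceil(log2(8465)) = 14

bits = ceil(log2(8465)) = ceil(13.0473) = 14 bits


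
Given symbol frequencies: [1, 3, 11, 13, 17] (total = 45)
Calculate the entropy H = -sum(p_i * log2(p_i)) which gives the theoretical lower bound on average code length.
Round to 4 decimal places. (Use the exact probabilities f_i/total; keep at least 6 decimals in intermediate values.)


Per-symbol terms -p_i * log2(p_i) with p_i = f_i/45:
  p = 1/45 = 0.022222: log2(p) = -5.491853, -p*log2(p) = 0.122041
  p = 3/45 = 0.066667: log2(p) = -3.906891, -p*log2(p) = 0.260459
  p = 11/45 = 0.244444: log2(p) = -2.032421, -p*log2(p) = 0.496814
  p = 13/45 = 0.288889: log2(p) = -1.791413, -p*log2(p) = 0.517519
  p = 17/45 = 0.377778: log2(p) = -1.404390, -p*log2(p) = 0.530547
H = 0.122041 + 0.260459 + 0.496814 + 0.517519 + 0.530547 = 1.927380

H = 1.9274 bits/symbol


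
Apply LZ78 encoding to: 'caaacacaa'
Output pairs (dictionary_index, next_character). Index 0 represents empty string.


LZ78 encoding steps:
Dictionary: {0: ''}
Step 1: w='' (idx 0), next='c' -> output (0, 'c'), add 'c' as idx 1
Step 2: w='' (idx 0), next='a' -> output (0, 'a'), add 'a' as idx 2
Step 3: w='a' (idx 2), next='a' -> output (2, 'a'), add 'aa' as idx 3
Step 4: w='c' (idx 1), next='a' -> output (1, 'a'), add 'ca' as idx 4
Step 5: w='ca' (idx 4), next='a' -> output (4, 'a'), add 'caa' as idx 5


Encoded: [(0, 'c'), (0, 'a'), (2, 'a'), (1, 'a'), (4, 'a')]


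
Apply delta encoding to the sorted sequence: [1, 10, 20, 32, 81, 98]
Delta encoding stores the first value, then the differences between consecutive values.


First value: 1
Deltas:
  10 - 1 = 9
  20 - 10 = 10
  32 - 20 = 12
  81 - 32 = 49
  98 - 81 = 17


Delta encoded: [1, 9, 10, 12, 49, 17]


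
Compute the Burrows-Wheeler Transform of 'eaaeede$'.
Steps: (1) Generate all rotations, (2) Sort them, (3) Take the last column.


Rotations (sorted):
  0: $eaaeede -> last char: e
  1: aaeede$e -> last char: e
  2: aeede$ea -> last char: a
  3: de$eaaee -> last char: e
  4: e$eaaeed -> last char: d
  5: eaaeede$ -> last char: $
  6: ede$eaae -> last char: e
  7: eede$eaa -> last char: a


BWT = eeaed$ea


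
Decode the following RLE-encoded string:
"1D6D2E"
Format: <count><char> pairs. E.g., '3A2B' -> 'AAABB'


Expanding each <count><char> pair:
  1D -> 'D'
  6D -> 'DDDDDD'
  2E -> 'EE'

Decoded = DDDDDDDEE


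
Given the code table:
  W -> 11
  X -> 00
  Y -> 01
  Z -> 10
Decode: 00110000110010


Decoding:
00 -> X
11 -> W
00 -> X
00 -> X
11 -> W
00 -> X
10 -> Z


Result: XWXXWXZ


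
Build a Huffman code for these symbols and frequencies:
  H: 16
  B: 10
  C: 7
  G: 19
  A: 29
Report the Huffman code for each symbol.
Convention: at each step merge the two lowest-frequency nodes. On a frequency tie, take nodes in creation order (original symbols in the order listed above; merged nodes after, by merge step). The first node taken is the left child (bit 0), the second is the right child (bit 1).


Huffman tree construction:
Step 1: Merge C(7) + B(10) = 17
Step 2: Merge H(16) + (C+B)(17) = 33
Step 3: Merge G(19) + A(29) = 48
Step 4: Merge (H+(C+B))(33) + (G+A)(48) = 81
Read each symbol's code off the tree from the root (left child = 0, right child = 1).

Codes:
  H: 00 (length 2)
  B: 011 (length 3)
  C: 010 (length 3)
  G: 10 (length 2)
  A: 11 (length 2)
Average code length: 179/81 = 2.2099 bits/symbol


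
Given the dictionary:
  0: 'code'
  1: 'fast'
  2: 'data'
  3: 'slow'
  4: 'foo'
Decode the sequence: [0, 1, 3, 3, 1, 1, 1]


Look up each index in the dictionary:
  0 -> 'code'
  1 -> 'fast'
  3 -> 'slow'
  3 -> 'slow'
  1 -> 'fast'
  1 -> 'fast'
  1 -> 'fast'

Decoded: "code fast slow slow fast fast fast"


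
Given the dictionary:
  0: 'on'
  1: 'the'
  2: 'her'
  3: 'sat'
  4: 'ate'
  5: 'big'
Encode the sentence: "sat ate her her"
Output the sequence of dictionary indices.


Look up each word in the dictionary:
  'sat' -> 3
  'ate' -> 4
  'her' -> 2
  'her' -> 2

Encoded: [3, 4, 2, 2]


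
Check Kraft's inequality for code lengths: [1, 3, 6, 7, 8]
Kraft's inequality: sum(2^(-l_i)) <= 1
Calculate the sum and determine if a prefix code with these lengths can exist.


Sum = 2^(-1) + 2^(-3) + 2^(-6) + 2^(-7) + 2^(-8)
    = 0.5 + 0.125 + 0.015625 + 0.0078125 + 0.00390625
    = 167/256 = 0.65234375
Since 0.65234375 <= 1, Kraft's inequality IS satisfied.
A prefix code with these lengths CAN exist.

Kraft sum = 0.65234375. Satisfied.


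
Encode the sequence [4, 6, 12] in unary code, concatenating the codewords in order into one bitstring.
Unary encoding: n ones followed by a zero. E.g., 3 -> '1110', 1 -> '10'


Encode each number as n ones followed by a terminating 0:
  4 -> 11110 (5 bits)
  6 -> 1111110 (7 bits)
  12 -> 1111111111110 (13 bits)
Total length = 5 + 7 + 13 = 25 bits.

Unary([4, 6, 12]) = 1111011111101111111111110 (25 bits)


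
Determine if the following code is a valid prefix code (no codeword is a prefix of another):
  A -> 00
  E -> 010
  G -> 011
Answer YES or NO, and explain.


Checking each pair (does one codeword prefix another?):
  A='00' vs E='010': no prefix
  A='00' vs G='011': no prefix
  E='010' vs A='00': no prefix
  E='010' vs G='011': no prefix
  G='011' vs A='00': no prefix
  G='011' vs E='010': no prefix
No violation found over all pairs.

YES -- this is a valid prefix code. No codeword is a prefix of any other codeword.


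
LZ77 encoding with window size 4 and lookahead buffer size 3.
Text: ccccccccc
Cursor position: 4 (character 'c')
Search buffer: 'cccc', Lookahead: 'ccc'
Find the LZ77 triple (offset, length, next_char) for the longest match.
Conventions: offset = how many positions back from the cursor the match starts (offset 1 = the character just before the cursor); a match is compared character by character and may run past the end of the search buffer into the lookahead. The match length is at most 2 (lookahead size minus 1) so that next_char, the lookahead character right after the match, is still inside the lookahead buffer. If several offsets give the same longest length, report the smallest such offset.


Try each offset into the search buffer:
  offset=1 (pos 3, char 'c'): match length 2
  offset=2 (pos 2, char 'c'): match length 2
  offset=3 (pos 1, char 'c'): match length 2
  offset=4 (pos 0, char 'c'): match length 2
Longest match has length 2, found at offsets 1, 2, 3, 4; take the smallest, offset 1.
next_char = character at position 4 + 2 = 6 -> 'c'

Best match: offset=1, length=2 (matching 'cc' starting at position 3)
LZ77 triple: (1, 2, 'c')


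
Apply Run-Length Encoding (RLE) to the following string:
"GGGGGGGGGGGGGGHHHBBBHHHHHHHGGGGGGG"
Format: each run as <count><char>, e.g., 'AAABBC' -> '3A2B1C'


Scanning runs left to right:
  i=0: run of 'G' x 14 -> '14G'
  i=14: run of 'H' x 3 -> '3H'
  i=17: run of 'B' x 3 -> '3B'
  i=20: run of 'H' x 7 -> '7H'
  i=27: run of 'G' x 7 -> '7G'

RLE = 14G3H3B7H7G


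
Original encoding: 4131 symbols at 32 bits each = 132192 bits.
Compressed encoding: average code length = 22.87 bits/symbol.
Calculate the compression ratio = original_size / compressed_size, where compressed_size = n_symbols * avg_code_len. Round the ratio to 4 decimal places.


original_size = n_symbols * orig_bits = 4131 * 32 = 132192 bits
compressed_size = n_symbols * avg_code_len = 4131 * 22.87 = 94475.97 bits
ratio = original_size / compressed_size = 132192 / 94475.97 = 1.3992

Compression ratio = 1.3992


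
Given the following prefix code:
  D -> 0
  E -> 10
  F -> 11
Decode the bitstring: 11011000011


Decoding step by step:
Bits 11 -> F
Bits 0 -> D
Bits 11 -> F
Bits 0 -> D
Bits 0 -> D
Bits 0 -> D
Bits 0 -> D
Bits 11 -> F


Decoded message: FDFDDDDF


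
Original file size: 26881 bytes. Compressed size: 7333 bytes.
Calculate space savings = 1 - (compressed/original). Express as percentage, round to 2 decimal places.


ratio = compressed/original = 7333/26881 = 0.272795
savings = 1 - ratio = 1 - 0.272795 = 0.727205
as a percentage: 0.727205 * 100 = 72.72%

Space savings = 1 - 7333/26881 = 72.72%


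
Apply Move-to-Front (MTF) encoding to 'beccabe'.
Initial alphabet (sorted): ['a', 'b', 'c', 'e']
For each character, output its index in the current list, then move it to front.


MTF encoding:
'b': index 1 in ['a', 'b', 'c', 'e'] -> ['b', 'a', 'c', 'e']
'e': index 3 in ['b', 'a', 'c', 'e'] -> ['e', 'b', 'a', 'c']
'c': index 3 in ['e', 'b', 'a', 'c'] -> ['c', 'e', 'b', 'a']
'c': index 0 in ['c', 'e', 'b', 'a'] -> ['c', 'e', 'b', 'a']
'a': index 3 in ['c', 'e', 'b', 'a'] -> ['a', 'c', 'e', 'b']
'b': index 3 in ['a', 'c', 'e', 'b'] -> ['b', 'a', 'c', 'e']
'e': index 3 in ['b', 'a', 'c', 'e'] -> ['e', 'b', 'a', 'c']


Output: [1, 3, 3, 0, 3, 3, 3]


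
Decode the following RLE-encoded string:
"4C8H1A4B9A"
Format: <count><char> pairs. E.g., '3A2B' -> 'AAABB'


Expanding each <count><char> pair:
  4C -> 'CCCC'
  8H -> 'HHHHHHHH'
  1A -> 'A'
  4B -> 'BBBB'
  9A -> 'AAAAAAAAA'

Decoded = CCCCHHHHHHHHABBBBAAAAAAAAA


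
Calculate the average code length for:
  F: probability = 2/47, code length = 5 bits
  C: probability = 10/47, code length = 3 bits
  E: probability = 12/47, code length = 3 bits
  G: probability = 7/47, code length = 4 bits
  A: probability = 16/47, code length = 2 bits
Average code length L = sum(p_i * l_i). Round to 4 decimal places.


Weighted contributions p_i * l_i:
  F: (2/47) * 5 = 10/47
  C: (10/47) * 3 = 30/47
  E: (12/47) * 3 = 36/47
  G: (7/47) * 4 = 28/47
  A: (16/47) * 2 = 32/47
Sum = (10 + 30 + 36 + 28 + 32)/47 = 136/47

L = 136/47 = 2.8936 bits/symbol


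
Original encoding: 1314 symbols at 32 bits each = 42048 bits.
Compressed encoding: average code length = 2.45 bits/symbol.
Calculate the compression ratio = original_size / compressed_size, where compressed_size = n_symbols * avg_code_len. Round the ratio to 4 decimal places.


original_size = n_symbols * orig_bits = 1314 * 32 = 42048 bits
compressed_size = n_symbols * avg_code_len = 1314 * 2.45 = 3219.3 bits
ratio = original_size / compressed_size = 42048 / 3219.3 = 13.0612

Compression ratio = 13.0612


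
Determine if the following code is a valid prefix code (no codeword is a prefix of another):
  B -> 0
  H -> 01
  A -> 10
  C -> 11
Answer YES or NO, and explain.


Checking each pair (does one codeword prefix another?):
  B='0' vs H='01': prefix -- VIOLATION

NO -- this is NOT a valid prefix code. B (0) is a prefix of H (01).
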